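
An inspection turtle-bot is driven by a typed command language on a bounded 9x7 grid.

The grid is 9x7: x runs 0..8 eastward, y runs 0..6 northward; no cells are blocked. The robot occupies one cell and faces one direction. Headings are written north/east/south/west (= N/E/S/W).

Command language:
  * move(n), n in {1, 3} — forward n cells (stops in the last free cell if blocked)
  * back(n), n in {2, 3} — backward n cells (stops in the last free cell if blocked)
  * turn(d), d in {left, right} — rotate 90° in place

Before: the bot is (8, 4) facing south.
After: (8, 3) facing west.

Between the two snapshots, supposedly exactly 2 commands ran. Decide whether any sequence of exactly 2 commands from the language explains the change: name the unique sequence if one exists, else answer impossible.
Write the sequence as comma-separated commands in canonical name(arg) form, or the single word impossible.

key: cell and facing (now W) both changed — the 2 commands mix motion and turning
initial: (8, 4) facing south
step 1 (move(1)): (8, 3) facing south
step 2 (turn(right)): (8, 3) facing west
no other 2-command option fits: unique.

move(1), turn(right)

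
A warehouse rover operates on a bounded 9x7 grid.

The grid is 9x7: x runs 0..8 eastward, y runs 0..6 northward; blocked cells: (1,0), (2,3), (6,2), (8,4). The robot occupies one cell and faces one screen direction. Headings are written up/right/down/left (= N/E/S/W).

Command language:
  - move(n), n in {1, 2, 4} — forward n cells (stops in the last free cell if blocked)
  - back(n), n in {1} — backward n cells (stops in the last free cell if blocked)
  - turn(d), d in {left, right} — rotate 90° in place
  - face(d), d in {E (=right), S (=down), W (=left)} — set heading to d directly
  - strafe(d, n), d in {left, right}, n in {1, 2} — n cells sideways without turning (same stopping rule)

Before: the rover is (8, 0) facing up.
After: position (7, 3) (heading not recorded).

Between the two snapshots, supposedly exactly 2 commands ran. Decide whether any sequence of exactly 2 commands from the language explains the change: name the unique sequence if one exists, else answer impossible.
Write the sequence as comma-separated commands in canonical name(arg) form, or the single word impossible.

move(4), strafe(left, 1)

key: move(4) is stopped early by the blocked cell at (8,4)
from: (8, 0) facing up
step 1 (move(4)): (8, 3) facing up
step 2 (strafe(left, 1)): (7, 3) facing up
no rival 2-sequence matches.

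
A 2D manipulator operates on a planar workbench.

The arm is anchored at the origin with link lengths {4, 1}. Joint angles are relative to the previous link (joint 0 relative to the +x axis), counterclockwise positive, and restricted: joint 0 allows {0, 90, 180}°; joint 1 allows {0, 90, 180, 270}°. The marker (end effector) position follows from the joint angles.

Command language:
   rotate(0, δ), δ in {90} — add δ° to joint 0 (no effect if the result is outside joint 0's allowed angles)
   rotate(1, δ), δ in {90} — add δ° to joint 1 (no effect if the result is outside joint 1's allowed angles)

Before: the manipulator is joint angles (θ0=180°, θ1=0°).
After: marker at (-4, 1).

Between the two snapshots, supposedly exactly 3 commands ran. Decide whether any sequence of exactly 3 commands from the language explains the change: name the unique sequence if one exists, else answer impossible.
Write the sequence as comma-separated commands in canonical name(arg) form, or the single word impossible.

from: joint angles (θ0=180°, θ1=0°)
[1] after rotate(1, 90): joint angles (θ0=180°, θ1=90°)
[2] after rotate(1, 90): joint angles (θ0=180°, θ1=180°)
[3] after rotate(1, 90): joint angles (θ0=180°, θ1=270°)
no other 3-command option fits: unique.

rotate(1, 90), rotate(1, 90), rotate(1, 90)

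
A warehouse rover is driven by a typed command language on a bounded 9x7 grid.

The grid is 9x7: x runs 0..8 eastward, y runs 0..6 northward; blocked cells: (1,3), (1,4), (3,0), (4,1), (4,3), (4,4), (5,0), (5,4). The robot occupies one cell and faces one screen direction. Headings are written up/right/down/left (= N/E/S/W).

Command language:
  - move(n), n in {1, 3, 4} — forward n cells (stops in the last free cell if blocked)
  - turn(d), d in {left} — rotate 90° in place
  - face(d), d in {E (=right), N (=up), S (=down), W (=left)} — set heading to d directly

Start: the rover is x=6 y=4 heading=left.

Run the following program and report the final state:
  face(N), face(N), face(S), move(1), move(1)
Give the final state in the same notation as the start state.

from: x=6 y=4 heading=left
[1] after face(N): x=6 y=4 heading=up
[2] after face(N): x=6 y=4 heading=up
[3] after face(S): x=6 y=4 heading=down
[4] after move(1): x=6 y=3 heading=down
[5] after move(1): x=6 y=2 heading=down

x=6 y=2 heading=down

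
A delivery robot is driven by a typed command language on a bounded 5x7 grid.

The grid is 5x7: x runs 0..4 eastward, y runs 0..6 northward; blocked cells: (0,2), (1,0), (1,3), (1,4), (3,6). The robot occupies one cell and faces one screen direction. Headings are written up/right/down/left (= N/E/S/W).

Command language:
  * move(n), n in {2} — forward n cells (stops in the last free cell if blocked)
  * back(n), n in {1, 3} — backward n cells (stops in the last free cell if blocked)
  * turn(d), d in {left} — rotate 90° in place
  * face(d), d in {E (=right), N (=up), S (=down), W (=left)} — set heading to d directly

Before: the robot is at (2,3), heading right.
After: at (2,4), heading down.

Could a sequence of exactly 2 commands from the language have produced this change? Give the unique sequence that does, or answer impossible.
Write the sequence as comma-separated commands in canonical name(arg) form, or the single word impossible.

key: order matters: swapping face(S) and back(1) lands elsewhere
t0: at (2,3), heading right
1. face(S) → at (2,3), heading down
2. back(1) → at (2,4), heading down
all 64 alternatives checked — unique.

face(S), back(1)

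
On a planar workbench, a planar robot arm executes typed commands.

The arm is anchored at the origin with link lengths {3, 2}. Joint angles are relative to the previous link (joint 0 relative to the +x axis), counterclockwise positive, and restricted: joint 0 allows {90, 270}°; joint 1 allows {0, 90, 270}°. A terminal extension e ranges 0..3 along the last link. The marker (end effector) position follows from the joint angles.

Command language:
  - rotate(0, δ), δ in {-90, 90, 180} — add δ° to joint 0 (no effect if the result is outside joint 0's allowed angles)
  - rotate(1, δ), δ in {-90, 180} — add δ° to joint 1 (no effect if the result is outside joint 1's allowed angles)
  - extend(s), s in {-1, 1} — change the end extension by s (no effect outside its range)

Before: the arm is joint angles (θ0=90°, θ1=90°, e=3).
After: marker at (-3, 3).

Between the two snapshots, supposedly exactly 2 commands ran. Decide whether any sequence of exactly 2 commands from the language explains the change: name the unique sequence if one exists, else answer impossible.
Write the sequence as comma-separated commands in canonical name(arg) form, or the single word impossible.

initial: joint angles (θ0=90°, θ1=90°, e=3)
step 1 (extend(-1)): joint angles (θ0=90°, θ1=90°, e=2)
step 2 (extend(-1)): joint angles (θ0=90°, θ1=90°, e=1)
no rival 2-sequence matches.

extend(-1), extend(-1)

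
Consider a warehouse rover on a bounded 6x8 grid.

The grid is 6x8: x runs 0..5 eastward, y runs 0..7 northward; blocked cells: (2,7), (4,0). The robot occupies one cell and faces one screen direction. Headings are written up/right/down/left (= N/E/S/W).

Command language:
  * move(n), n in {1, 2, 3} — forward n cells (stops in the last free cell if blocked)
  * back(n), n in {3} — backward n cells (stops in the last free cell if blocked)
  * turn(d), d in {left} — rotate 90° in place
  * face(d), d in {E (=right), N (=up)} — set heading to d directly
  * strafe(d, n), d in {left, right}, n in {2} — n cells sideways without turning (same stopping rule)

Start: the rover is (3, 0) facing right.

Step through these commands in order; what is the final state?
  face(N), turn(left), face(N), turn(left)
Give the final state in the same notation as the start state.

(3, 0) facing left

t0: (3, 0) facing right
1. face(N) → (3, 0) facing up
2. turn(left) → (3, 0) facing left
3. face(N) → (3, 0) facing up
4. turn(left) → (3, 0) facing left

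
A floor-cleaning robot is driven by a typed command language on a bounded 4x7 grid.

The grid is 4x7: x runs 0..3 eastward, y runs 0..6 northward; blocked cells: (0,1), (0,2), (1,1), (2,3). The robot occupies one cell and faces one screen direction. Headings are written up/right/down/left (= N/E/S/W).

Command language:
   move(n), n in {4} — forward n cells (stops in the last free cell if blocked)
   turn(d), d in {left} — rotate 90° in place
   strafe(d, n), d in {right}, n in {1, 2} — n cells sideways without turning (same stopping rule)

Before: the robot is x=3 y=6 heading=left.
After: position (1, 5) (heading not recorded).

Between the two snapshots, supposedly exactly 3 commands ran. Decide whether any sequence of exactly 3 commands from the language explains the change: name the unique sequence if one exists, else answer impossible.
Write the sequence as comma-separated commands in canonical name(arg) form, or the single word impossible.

no 3-step route produces this change.

impossible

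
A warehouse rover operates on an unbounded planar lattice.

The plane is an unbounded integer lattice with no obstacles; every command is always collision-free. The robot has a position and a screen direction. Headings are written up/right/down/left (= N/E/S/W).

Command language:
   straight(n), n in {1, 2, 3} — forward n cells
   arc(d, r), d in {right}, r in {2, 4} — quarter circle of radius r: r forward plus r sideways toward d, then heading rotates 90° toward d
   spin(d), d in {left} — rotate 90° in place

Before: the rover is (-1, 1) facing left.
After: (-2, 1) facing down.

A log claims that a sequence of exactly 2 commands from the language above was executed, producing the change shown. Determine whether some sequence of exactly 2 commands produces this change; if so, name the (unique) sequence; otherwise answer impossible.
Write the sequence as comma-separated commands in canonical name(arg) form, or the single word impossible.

key: order matters: swapping straight(1) and spin(left) lands elsewhere
begin: (-1, 1) facing left
[1] after straight(1): (-2, 1) facing left
[2] after spin(left): (-2, 1) facing down
no other 2-command option fits: unique.

straight(1), spin(left)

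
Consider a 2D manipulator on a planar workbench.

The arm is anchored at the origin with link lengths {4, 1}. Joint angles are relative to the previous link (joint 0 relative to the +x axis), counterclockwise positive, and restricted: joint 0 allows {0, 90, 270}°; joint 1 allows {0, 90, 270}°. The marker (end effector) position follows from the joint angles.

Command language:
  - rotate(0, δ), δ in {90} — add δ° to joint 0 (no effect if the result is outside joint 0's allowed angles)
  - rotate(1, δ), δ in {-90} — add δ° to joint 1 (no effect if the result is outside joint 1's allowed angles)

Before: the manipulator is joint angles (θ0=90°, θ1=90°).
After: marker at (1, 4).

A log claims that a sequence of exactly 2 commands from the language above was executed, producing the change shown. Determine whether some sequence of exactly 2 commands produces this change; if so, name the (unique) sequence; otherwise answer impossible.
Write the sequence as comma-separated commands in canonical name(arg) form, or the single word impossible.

rotate(1, -90), rotate(1, -90)

start: joint angles (θ0=90°, θ1=90°)
t=1 rotate(1, -90) ⇒ joint angles (θ0=90°, θ1=0°)
t=2 rotate(1, -90) ⇒ joint angles (θ0=90°, θ1=270°)
no other 2-command option fits: unique.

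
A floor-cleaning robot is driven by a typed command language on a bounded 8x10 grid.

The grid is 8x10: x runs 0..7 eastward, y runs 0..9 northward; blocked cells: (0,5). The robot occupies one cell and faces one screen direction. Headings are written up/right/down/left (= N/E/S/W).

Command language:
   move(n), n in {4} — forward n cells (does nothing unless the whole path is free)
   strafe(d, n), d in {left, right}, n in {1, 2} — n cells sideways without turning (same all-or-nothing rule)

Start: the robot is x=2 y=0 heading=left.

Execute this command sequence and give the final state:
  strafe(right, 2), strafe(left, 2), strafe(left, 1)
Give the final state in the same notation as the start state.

t0: x=2 y=0 heading=left
1. strafe(right, 2) → x=2 y=2 heading=left
2. strafe(left, 2) → x=2 y=0 heading=left
3. strafe(left, 1) → x=2 y=0 heading=left

x=2 y=0 heading=left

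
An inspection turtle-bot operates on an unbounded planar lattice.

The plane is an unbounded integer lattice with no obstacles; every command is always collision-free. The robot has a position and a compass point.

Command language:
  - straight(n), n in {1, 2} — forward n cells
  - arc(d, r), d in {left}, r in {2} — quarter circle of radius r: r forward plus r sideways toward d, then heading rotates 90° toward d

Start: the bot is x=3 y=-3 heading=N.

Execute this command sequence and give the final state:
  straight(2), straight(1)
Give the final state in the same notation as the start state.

x=3 y=0 heading=N

initial: x=3 y=-3 heading=N
t=1 straight(2) ⇒ x=3 y=-1 heading=N
t=2 straight(1) ⇒ x=3 y=0 heading=N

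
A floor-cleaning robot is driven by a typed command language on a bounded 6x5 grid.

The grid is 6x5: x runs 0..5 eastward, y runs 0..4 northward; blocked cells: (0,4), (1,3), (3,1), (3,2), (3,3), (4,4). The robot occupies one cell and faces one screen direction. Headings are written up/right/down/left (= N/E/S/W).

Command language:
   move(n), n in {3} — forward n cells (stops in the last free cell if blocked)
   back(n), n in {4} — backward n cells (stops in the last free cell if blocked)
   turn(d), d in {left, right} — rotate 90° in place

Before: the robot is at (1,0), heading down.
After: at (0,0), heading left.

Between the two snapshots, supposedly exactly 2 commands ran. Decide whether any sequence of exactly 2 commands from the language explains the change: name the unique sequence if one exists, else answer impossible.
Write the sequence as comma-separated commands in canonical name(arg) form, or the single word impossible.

key: cell and facing (now W) both changed — the 2 commands mix motion and turning
from: at (1,0), heading down
t=1 turn(right) ⇒ at (1,0), heading left
t=2 move(3) ⇒ at (0,0), heading left
all 16 alternatives checked — unique.

turn(right), move(3)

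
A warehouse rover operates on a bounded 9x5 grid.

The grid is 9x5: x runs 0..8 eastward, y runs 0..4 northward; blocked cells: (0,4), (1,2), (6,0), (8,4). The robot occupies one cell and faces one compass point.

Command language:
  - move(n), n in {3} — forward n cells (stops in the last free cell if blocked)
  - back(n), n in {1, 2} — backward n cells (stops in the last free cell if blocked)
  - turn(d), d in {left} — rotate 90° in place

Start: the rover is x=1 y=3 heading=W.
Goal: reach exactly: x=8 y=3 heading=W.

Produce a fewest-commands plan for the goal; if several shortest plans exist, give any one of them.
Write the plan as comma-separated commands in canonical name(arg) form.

back(2), back(2), back(2), back(2)

start: x=1 y=3 heading=W
1. back(2) → x=3 y=3 heading=W
2. back(2) → x=5 y=3 heading=W
3. back(2) → x=7 y=3 heading=W
4. back(2) → x=8 y=3 heading=W
nothing shorter than 4 reaches the goal.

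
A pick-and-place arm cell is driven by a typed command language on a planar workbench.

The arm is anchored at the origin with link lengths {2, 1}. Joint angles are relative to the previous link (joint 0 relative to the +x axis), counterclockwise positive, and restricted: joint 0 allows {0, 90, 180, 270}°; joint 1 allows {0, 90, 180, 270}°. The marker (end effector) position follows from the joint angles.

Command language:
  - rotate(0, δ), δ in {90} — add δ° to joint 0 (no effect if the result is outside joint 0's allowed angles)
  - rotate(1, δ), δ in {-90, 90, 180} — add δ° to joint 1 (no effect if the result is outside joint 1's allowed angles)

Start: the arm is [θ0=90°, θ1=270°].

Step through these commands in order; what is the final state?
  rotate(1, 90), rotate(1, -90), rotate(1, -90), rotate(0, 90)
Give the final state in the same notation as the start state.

begin: [θ0=90°, θ1=270°]
1. rotate(1, 90) → [θ0=90°, θ1=0°]
2. rotate(1, -90) → [θ0=90°, θ1=270°]
3. rotate(1, -90) → [θ0=90°, θ1=180°]
4. rotate(0, 90) → [θ0=180°, θ1=180°]

[θ0=180°, θ1=180°]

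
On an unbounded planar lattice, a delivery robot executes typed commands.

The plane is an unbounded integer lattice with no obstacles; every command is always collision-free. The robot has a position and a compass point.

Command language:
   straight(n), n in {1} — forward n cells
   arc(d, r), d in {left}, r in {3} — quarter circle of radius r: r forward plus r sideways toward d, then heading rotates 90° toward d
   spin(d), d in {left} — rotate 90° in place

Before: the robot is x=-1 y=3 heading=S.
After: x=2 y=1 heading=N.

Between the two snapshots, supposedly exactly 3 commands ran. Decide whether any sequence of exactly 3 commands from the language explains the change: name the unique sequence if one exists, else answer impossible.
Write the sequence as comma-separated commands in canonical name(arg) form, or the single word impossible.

key: running straight(1) before arc(left, 3) would end elsewhere — order is forced
from: x=-1 y=3 heading=S
1. arc(left, 3) → x=2 y=0 heading=E
2. spin(left) → x=2 y=0 heading=N
3. straight(1) → x=2 y=1 heading=N
no other 3-command option fits: unique.

arc(left, 3), spin(left), straight(1)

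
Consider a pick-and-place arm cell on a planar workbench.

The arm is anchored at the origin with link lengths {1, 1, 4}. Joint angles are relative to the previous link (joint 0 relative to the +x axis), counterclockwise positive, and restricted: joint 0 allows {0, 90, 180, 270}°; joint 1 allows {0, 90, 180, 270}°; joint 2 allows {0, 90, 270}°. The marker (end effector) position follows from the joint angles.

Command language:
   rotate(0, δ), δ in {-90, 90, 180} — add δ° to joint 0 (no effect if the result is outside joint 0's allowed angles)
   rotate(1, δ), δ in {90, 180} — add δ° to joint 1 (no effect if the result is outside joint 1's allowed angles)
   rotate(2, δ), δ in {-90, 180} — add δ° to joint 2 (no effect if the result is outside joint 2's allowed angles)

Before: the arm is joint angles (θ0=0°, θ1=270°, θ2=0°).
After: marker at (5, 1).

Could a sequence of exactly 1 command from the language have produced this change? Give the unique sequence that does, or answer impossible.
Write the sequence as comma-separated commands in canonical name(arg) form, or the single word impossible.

initial: joint angles (θ0=0°, θ1=270°, θ2=0°)
t=1 rotate(0, 90) ⇒ joint angles (θ0=90°, θ1=270°, θ2=0°)
no rival 1-sequence matches.

rotate(0, 90)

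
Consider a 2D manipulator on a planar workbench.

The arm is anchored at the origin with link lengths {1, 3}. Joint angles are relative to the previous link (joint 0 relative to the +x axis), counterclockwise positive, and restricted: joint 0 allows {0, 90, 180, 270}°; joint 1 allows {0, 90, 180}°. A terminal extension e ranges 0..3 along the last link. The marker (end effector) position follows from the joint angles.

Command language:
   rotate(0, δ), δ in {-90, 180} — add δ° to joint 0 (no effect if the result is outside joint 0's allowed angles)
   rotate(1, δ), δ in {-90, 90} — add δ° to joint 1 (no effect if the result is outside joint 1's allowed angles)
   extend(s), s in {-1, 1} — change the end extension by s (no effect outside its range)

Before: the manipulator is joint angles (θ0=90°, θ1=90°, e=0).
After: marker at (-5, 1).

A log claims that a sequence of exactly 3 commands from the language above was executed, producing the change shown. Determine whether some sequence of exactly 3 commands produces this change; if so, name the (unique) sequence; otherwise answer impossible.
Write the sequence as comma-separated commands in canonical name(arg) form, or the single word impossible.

extend(-1), extend(1), extend(1)

key: order matters: swapping extend(-1) and extend(1) lands elsewhere
start: joint angles (θ0=90°, θ1=90°, e=0)
t=1 extend(-1) ⇒ joint angles (θ0=90°, θ1=90°, e=0)
t=2 extend(1) ⇒ joint angles (θ0=90°, θ1=90°, e=1)
t=3 extend(1) ⇒ joint angles (θ0=90°, θ1=90°, e=2)
all 216 alternatives checked — unique.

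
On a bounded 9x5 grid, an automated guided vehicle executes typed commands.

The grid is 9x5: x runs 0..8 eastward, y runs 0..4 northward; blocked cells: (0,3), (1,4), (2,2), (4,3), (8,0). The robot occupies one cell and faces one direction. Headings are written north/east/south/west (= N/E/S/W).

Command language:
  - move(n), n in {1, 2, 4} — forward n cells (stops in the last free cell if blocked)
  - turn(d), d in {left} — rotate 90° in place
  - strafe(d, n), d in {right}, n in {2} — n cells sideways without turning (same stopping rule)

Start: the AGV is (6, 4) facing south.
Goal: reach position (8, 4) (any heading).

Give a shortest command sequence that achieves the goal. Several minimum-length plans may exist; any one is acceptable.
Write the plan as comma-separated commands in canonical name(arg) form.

turn(left), move(4)

from: (6, 4) facing south
[1] after turn(left): (6, 4) facing east
[2] after move(4): (8, 4) facing east
shorter routes all fall short; 2 is best.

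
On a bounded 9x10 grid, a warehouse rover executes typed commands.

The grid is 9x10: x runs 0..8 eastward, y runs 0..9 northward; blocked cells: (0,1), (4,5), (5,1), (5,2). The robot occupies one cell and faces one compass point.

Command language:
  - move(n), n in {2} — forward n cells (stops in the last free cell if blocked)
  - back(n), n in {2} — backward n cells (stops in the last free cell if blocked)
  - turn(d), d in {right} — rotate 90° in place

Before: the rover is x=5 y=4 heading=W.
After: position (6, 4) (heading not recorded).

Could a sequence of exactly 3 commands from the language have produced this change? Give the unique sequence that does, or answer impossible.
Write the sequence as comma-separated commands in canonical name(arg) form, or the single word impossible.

back(2), back(2), move(2)

key: order matters: swapping back(2) and move(2) lands elsewhere
begin: x=5 y=4 heading=W
[1] after back(2): x=7 y=4 heading=W
[2] after back(2): x=8 y=4 heading=W
[3] after move(2): x=6 y=4 heading=W
no other 3-command option fits: unique.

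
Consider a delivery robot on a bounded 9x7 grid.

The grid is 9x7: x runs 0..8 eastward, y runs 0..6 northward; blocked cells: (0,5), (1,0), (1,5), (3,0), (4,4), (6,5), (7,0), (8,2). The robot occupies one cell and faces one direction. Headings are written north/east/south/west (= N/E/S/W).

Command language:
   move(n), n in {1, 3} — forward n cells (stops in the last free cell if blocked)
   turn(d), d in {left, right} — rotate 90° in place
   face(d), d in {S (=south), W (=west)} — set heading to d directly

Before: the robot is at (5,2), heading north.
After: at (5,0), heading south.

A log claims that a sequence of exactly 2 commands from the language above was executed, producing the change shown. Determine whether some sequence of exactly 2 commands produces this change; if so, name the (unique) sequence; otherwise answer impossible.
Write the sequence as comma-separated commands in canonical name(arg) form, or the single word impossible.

face(S), move(3)

key: running move(3) before face(S) would end elsewhere — order is forced
start: at (5,2), heading north
[1] after face(S): at (5,2), heading south
[2] after move(3): at (5,0), heading south
no rival 2-sequence matches.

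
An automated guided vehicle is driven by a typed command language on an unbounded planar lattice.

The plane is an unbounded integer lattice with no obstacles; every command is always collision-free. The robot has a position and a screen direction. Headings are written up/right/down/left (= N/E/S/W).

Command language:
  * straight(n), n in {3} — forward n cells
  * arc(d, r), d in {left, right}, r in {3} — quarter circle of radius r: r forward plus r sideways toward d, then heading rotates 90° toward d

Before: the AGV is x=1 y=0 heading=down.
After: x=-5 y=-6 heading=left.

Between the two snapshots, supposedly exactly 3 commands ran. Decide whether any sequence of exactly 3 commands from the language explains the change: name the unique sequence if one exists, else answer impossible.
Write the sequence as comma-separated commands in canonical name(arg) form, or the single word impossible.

straight(3), arc(right, 3), straight(3)

key: position moved to (-5,-6) AND the heading swung to W — translation plus rotation needed
t0: x=1 y=0 heading=down
1. straight(3) → x=1 y=-3 heading=down
2. arc(right, 3) → x=-2 y=-6 heading=left
3. straight(3) → x=-5 y=-6 heading=left
no other 3-command option fits: unique.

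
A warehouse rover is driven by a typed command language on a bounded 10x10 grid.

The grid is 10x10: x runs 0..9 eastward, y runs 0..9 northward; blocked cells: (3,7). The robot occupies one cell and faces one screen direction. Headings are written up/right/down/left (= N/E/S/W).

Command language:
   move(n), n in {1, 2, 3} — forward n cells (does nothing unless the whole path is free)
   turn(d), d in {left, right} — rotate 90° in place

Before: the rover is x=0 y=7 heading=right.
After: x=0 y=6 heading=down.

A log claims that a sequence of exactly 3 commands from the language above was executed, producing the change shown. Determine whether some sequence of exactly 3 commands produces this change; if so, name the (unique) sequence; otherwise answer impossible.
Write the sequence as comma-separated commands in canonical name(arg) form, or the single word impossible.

key: running move(1) before move(3) would end elsewhere — order is forced
start: x=0 y=7 heading=right
t=1 move(3) ⇒ x=0 y=7 heading=right
t=2 turn(right) ⇒ x=0 y=7 heading=down
t=3 move(1) ⇒ x=0 y=6 heading=down
all 125 alternatives checked — unique.

move(3), turn(right), move(1)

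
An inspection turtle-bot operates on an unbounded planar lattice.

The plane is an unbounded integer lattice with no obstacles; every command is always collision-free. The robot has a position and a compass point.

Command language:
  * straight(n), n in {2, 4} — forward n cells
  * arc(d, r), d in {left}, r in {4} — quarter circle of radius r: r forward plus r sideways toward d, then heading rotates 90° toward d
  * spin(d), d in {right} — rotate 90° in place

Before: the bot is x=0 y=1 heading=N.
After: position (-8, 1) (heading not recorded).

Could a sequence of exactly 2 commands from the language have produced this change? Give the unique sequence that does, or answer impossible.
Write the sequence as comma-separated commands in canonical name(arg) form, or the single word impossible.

arc(left, 4), arc(left, 4)

start: x=0 y=1 heading=N
1. arc(left, 4) → x=-4 y=5 heading=W
2. arc(left, 4) → x=-8 y=1 heading=S
no other 2-command option fits: unique.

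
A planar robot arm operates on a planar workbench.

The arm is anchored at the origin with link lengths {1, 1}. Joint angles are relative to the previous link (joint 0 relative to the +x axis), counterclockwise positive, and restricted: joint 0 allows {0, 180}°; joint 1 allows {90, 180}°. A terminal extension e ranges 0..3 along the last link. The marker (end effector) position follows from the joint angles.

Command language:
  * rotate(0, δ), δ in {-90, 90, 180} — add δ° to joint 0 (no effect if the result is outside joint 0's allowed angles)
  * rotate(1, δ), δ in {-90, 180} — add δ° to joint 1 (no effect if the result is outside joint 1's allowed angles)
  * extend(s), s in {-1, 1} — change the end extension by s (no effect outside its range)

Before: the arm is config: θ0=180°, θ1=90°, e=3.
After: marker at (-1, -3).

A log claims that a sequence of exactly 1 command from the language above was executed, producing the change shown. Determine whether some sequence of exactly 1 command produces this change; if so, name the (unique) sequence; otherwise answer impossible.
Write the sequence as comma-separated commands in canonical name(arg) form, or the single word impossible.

begin: config: θ0=180°, θ1=90°, e=3
t=1 extend(-1) ⇒ config: θ0=180°, θ1=90°, e=2
uniquely the one of 7 1-step routes that fits.

extend(-1)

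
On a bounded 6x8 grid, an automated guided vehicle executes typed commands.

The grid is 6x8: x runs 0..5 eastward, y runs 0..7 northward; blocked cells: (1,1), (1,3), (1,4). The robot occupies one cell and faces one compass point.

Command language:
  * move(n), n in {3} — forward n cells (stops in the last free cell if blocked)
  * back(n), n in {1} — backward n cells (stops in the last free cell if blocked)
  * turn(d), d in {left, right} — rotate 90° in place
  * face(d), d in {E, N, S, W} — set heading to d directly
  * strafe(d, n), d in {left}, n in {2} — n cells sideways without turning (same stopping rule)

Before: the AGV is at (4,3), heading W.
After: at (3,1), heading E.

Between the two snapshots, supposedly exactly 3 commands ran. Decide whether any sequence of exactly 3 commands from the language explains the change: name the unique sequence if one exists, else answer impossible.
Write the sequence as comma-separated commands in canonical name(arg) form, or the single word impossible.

strafe(left, 2), face(E), back(1)

key: order matters: swapping strafe(left, 2) and back(1) lands elsewhere
start: at (4,3), heading W
[1] after strafe(left, 2): at (4,1), heading W
[2] after face(E): at (4,1), heading E
[3] after back(1): at (3,1), heading E
all 729 alternatives checked — unique.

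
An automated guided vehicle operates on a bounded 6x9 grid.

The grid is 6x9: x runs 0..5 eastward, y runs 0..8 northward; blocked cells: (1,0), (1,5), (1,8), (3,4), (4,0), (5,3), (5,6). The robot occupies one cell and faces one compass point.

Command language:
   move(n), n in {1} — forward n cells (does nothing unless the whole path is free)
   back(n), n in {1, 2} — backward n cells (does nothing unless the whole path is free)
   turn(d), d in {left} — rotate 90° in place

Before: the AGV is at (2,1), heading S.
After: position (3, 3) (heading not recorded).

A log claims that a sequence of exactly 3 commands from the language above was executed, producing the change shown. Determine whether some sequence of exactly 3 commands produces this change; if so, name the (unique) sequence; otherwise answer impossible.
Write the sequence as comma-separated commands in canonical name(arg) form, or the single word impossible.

back(2), turn(left), move(1)

key: order matters: swapping back(2) and move(1) lands elsewhere
start: at (2,1), heading S
step 1 (back(2)): at (2,3), heading S
step 2 (turn(left)): at (2,3), heading E
step 3 (move(1)): at (3,3), heading E
no rival 3-sequence matches.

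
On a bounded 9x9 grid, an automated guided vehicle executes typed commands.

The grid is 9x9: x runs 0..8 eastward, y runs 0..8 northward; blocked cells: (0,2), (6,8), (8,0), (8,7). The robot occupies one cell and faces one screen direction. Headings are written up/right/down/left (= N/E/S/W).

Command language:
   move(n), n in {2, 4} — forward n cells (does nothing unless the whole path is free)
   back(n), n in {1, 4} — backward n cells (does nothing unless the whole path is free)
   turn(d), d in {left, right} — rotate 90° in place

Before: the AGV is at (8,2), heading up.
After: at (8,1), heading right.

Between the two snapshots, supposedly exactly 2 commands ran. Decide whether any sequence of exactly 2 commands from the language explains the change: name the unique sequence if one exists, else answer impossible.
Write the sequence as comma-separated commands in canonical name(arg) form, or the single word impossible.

key: running turn(right) before back(1) would end elsewhere — order is forced
t0: at (8,2), heading up
step 1 (back(1)): at (8,1), heading up
step 2 (turn(right)): at (8,1), heading right
no rival 2-sequence matches.

back(1), turn(right)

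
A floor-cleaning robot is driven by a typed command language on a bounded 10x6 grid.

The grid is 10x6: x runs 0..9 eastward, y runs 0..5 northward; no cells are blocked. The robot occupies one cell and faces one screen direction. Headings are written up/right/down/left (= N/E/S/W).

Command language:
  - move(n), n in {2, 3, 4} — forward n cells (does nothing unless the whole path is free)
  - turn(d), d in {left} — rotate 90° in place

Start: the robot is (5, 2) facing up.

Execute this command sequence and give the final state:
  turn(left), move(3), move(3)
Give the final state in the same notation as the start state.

(2, 2) facing left

begin: (5, 2) facing up
1. turn(left) → (5, 2) facing left
2. move(3) → (2, 2) facing left
3. move(3) → (2, 2) facing left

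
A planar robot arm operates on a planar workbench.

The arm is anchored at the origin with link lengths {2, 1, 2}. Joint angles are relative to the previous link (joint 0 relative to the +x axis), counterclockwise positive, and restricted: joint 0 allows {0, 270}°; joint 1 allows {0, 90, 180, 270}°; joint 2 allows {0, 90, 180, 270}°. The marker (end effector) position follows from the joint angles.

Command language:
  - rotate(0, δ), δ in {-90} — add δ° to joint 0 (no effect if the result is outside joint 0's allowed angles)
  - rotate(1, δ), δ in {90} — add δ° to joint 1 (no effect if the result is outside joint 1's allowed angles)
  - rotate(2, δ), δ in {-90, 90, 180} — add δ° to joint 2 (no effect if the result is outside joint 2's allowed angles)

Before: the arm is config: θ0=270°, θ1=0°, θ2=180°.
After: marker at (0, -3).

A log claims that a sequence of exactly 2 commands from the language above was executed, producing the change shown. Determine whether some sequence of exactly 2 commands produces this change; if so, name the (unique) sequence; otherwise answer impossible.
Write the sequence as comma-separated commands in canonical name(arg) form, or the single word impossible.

begin: config: θ0=270°, θ1=0°, θ2=180°
1. rotate(1, 90) → config: θ0=270°, θ1=90°, θ2=180°
2. rotate(1, 90) → config: θ0=270°, θ1=180°, θ2=180°
uniquely the one of 25 2-step routes that fits.

rotate(1, 90), rotate(1, 90)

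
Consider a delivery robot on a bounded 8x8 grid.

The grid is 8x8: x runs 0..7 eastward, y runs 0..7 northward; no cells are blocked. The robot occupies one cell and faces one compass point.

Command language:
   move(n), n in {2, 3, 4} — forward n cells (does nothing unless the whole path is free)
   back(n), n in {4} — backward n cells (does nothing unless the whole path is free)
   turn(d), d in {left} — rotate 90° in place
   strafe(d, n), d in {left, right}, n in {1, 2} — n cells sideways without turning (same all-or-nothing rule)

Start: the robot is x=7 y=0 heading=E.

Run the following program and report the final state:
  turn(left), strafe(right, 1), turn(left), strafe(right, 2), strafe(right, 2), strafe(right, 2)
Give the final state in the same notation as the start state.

x=7 y=6 heading=W

initial: x=7 y=0 heading=E
[1] after turn(left): x=7 y=0 heading=N
[2] after strafe(right, 1): x=7 y=0 heading=N
[3] after turn(left): x=7 y=0 heading=W
[4] after strafe(right, 2): x=7 y=2 heading=W
[5] after strafe(right, 2): x=7 y=4 heading=W
[6] after strafe(right, 2): x=7 y=6 heading=W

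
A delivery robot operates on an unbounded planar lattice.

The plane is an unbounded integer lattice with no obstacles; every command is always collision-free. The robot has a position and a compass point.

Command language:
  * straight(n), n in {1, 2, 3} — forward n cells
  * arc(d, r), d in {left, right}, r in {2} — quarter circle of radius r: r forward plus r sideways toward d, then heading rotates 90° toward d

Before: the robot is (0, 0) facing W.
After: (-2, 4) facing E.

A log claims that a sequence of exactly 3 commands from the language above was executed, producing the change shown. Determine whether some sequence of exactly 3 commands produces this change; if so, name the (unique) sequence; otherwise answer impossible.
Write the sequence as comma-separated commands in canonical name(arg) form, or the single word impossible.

straight(2), arc(right, 2), arc(right, 2)

key: position moved to (-2,4) AND the heading swung to E — translation plus rotation needed
from: (0, 0) facing W
1. straight(2) → (-2, 0) facing W
2. arc(right, 2) → (-4, 2) facing N
3. arc(right, 2) → (-2, 4) facing E
uniquely the one of 125 3-step routes that fits.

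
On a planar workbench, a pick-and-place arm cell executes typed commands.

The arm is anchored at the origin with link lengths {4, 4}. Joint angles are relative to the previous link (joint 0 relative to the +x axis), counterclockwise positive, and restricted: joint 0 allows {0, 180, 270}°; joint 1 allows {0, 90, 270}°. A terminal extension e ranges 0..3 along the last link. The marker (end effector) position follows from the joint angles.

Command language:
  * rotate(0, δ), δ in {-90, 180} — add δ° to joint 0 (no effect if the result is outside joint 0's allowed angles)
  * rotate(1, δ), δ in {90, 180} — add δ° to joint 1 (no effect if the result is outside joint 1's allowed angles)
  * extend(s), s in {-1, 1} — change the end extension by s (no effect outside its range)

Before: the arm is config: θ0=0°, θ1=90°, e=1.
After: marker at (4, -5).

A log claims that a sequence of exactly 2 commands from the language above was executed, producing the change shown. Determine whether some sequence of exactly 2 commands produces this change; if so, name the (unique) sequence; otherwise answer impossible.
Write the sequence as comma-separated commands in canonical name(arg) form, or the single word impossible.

key: order matters: swapping rotate(1, 90) and rotate(1, 180) lands elsewhere
from: config: θ0=0°, θ1=90°, e=1
1. rotate(1, 90) → config: θ0=0°, θ1=90°, e=1
2. rotate(1, 180) → config: θ0=0°, θ1=270°, e=1
all 36 alternatives checked — unique.

rotate(1, 90), rotate(1, 180)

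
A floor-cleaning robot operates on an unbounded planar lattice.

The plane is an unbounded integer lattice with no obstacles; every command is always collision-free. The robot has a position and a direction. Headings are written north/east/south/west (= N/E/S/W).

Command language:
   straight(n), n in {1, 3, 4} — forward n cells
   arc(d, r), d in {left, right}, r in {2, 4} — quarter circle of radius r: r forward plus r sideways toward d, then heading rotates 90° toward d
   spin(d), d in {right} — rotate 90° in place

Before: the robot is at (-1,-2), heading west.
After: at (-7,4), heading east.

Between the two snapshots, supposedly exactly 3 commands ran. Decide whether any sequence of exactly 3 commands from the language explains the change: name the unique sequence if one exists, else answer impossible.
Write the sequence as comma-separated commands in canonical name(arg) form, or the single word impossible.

key: position moved to (-7,4) AND the heading swung to E — translation plus rotation needed
from: at (-1,-2), heading west
t=1 straight(4) ⇒ at (-5,-2), heading west
t=2 arc(right, 4) ⇒ at (-9,2), heading north
t=3 arc(right, 2) ⇒ at (-7,4), heading east
uniquely the one of 512 3-step routes that fits.

straight(4), arc(right, 4), arc(right, 2)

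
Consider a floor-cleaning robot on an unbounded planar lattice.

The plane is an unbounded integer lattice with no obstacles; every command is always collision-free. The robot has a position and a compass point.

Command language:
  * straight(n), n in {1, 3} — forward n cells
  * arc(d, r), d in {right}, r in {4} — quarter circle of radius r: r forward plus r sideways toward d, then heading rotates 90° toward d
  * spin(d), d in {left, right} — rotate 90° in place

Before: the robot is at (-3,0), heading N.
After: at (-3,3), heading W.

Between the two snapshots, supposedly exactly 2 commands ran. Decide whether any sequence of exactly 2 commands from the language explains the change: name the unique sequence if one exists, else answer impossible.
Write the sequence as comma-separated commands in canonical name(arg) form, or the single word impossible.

straight(3), spin(left)

key: cell and facing (now W) both changed — the 2 commands mix motion and turning
t0: at (-3,0), heading N
step 1 (straight(3)): at (-3,3), heading N
step 2 (spin(left)): at (-3,3), heading W
no rival 2-sequence matches.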